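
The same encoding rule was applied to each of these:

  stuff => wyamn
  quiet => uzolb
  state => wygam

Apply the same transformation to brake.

In stuff: s→w is +4, t→y is +5, u→a is +6, f→m is +7 — the shift increases by 1 each position. Letter i (0-indexed) is shifted by i+4, so successive shifts are 4, 5, 6, ….
On brake: b+4=f, r+5=w, a+6=g, k+7=r, e+8=m.

fwgrm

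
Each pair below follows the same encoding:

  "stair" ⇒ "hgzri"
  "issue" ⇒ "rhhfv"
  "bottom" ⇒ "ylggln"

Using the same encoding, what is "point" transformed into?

klrmg

This is an affine cipher: with a=0,…,z=25, each position x becomes (25x+25) mod 26.
Applying it to point: p(15)→25·15+25≡10=k; o(14)→25·14+25≡11=l; i(8)→25·8+25≡17=r; n(13)→25·13+25≡12=m; t(19)→25·19+25≡6=g (all mod 26).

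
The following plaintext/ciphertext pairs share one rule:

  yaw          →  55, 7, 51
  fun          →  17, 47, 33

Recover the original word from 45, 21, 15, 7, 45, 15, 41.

y(#25)→55 and a(#1)→7: differences scale by 2, so n = 2·pos + 5. With a=1..z=26, the number is 2·pos + 5.
Reversing it on 45, 21, 15, 7, 45, 15, 41: 45→(45−5)÷2=20=t, 21→(21−5)÷2=8=h, 15→(15−5)÷2=5=e, 7→(7−5)÷2=1=a, 45→(45−5)÷2=20=t, 15→(15−5)÷2=5=e, 41→(41−5)÷2=18=r.

theater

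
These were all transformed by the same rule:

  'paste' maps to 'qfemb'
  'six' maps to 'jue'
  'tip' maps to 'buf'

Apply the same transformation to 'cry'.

Two steps: reverse the string, then apply a Caesar shift of +12.
For cry: reverse → yrc; then shift: y+12=k, r+12=d, c+12=o.

kdo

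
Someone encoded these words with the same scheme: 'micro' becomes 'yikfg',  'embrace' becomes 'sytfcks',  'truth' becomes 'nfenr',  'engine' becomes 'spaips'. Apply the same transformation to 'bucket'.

m(12)→y(24) and i(8)→i(8) fit y≡17x+2 (mod 26); the inverse of 17 mod 26 is 23. This is an affine cipher: with a=0,…,z=25, each position x becomes (17x+2) mod 26.
Applying it to bucket: b(1)→17·1+2≡19=t; u(20)→17·20+2≡4=e; c(2)→17·2+2≡10=k; k(10)→17·10+2≡16=q; e(4)→17·4+2≡18=s; t(19)→17·19+2≡13=n (all mod 26).

tekqsn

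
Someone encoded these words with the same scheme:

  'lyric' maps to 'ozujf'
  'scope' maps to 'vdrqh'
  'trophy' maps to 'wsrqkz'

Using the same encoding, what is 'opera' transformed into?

rqhsd

The shifts repeat in a cycle of length 2: positions 0,1,… shift by +3, +1, then the pattern repeats.
Applying it to opera: o+3=r, p+1=q, e+3=h, r+1=s, a+3=d.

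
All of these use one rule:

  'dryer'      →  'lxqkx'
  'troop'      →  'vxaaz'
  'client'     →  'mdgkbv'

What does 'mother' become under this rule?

cavhkx

Treating letters as 0–25, the rule is x ↦ 25x + 14 (mod 26).
On mother: m(12)→25·12+14≡2=c; o(14)→25·14+14≡0=a; t(19)→25·19+14≡21=v; h(7)→25·7+14≡7=h; e(4)→25·4+14≡10=k; r(17)→25·17+14≡23=x (all mod 26).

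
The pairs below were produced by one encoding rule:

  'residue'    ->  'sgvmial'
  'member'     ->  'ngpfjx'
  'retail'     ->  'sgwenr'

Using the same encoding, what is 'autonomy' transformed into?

bwwssutg

Each letter shifts forward by (position + 1), i.e. 1, 2, 3, … — the shift grows by one for each successive letter.
For autonomy: a+1=b, u+2=w, t+3=w, o+4=s, n+5=s, o+6=u, m+7=t, y+8=g.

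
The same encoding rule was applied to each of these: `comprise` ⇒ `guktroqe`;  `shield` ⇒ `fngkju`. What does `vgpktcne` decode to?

clarinet

The output letters match the input read backwards, each shifted +2: comprise reversed is esirpmoc. The word is reversed, then every letter is shifted forward by 2.
Undoing it on vgpktcne: shift back: v−2=t, g−2=e, p−2=n, k−2=i, t−2=r, c−2=a, n−2=l, e−2=c → teniralc; then reverse → clarinet.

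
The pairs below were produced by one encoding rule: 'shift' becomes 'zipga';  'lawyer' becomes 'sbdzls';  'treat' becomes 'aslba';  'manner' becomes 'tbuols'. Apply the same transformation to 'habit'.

It's a Vigenère-style cipher with numeric key [7,1]: position i shifts by key[i mod 2].
For habit: h+7=o, a+1=b, b+7=i, i+1=j, t+7=a.

obija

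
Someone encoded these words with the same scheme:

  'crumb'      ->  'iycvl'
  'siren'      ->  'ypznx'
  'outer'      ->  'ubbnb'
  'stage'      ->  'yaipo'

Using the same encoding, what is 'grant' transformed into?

myiwd

Letter i (0-indexed) is shifted by i+6, so successive shifts are 6, 7, 8, ….
On grant: g+6=m, r+7=y, a+8=i, n+9=w, t+10=d.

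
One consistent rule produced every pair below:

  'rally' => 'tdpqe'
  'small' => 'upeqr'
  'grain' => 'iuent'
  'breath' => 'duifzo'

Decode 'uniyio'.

In rally: r→t is +2, a→d is +3, l→p is +4, l→q is +5 — the shift increases by 1 each position. The shift increases by 1 at each position, starting from +2: 2, 3, 4, ….
Undoing it on uniyio: u−2=s, n−3=k, i−4=e, y−5=t, i−6=c, o−7=h.

sketch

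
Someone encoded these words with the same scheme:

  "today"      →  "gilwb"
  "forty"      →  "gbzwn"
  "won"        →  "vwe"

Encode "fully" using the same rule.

gttcn

The output letters match the input read backwards, each shifted +8: today reversed is yadot. The word is reversed, then every letter is shifted forward by 8.
Applying it to fully: reverse → ylluf; then shift: y+8=g, l+8=t, l+8=t, u+8=c, f+8=n.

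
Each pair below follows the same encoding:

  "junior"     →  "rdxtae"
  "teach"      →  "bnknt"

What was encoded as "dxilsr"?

voyage

In junior: j→r is +8, u→d is +9, n→x is +10, i→t is +11 — the shift increases by 1 each position. Each letter shifts forward by (position + 8), i.e. 8, 9, 10, … — the shift grows by one for each successive letter.
Reversing it on dxilsr: d−8=v, x−9=o, i−10=y, l−11=a, s−12=g, r−13=e.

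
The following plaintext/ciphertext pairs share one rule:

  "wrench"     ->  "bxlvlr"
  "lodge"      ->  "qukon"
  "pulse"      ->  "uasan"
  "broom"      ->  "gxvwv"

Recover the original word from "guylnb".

Letter i (0-indexed) is shifted by i+5, so successive shifts are 5, 6, 7, ….
Reversing it on guylnb: g−5=b, u−6=o, y−7=r, l−8=d, n−9=e, b−10=r.

border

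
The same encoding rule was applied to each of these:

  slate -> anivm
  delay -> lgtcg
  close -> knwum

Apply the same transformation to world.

eqznl

Shifts by position in slate: pos 0: s→a (+8), pos 1: l→n (+2), pos 2: a→i (+8), pos 3: t→v (+2) — repeating every 2. It's a Vigenère-style cipher with numeric key [8,2]: position i shifts by key[i mod 2].
On world: w+8=e, o+2=q, r+8=z, l+2=n, d+8=l.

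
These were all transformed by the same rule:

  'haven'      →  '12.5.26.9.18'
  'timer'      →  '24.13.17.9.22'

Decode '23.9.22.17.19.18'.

Each letter is replaced by its alphabet position (a=1..z=26) + 4.
Decoding 23.9.22.17.19.18: 23→(23−4)÷1=19=s, 9→(9−4)÷1=5=e, 22→(22−4)÷1=18=r, 17→(17−4)÷1=13=m, 19→(19−4)÷1=15=o, 18→(18−4)÷1=14=n.

sermon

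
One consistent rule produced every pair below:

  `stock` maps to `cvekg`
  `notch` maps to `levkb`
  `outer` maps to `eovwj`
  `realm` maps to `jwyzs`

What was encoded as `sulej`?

s(18)→c(2) and t(19)→v(21) fit y≡19x+24 (mod 26); the inverse of 19 mod 26 is 11. This is an affine cipher: with a=0,…,z=25, each position x becomes (19x+24) mod 26.
Reversing it on sulej: s(18)→11·(18−24)≡12=m; u(20)→11·(20−24)≡8=i; l(11)→11·(11−24)≡13=n; e(4)→11·(4−24)≡14=o; j(9)→11·(9−24)≡17=r (all mod 26).

minor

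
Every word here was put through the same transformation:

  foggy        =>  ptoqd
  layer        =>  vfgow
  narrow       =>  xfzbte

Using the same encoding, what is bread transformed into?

lwmki

Shifts by position in foggy: pos 0: f→p (+10), pos 1: o→t (+5), pos 2: g→o (+8), pos 3: g→q (+10), pos 4: y→d (+5) — repeating every 3. A repeating key of period 3 is used — shifts +10, +5, +8 over and over.
On bread: b+10=l, r+5=w, e+8=m, a+10=k, d+5=i.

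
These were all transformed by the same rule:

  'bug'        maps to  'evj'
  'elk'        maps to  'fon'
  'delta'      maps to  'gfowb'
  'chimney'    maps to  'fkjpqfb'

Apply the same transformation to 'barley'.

ebuofb

Vowels shift forward by 1 and consonants shift forward by 3.
For barley: b(cons)+3=e, a(vowel)+1=b, r(cons)+3=u, l(cons)+3=o, e(vowel)+1=f, y(cons)+3=b.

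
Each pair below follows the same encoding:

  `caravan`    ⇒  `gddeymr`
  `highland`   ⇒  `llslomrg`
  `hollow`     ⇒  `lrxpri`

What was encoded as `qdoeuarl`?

macaroni

Shifts by position in caravan: pos 0: c→g (+4), pos 1: a→d (+3), pos 2: r→d (+12), pos 3: a→e (+4), pos 4: v→y (+3), pos 5: a→m (+12) — repeating every 3. A repeating key of period 3 is used — shifts +4, +3, +12 over and over.
Decoding qdoeuarl: q−4=m, d−3=a, o−12=c, e−4=a, u−3=r, a−12=o, r−4=n, l−3=i.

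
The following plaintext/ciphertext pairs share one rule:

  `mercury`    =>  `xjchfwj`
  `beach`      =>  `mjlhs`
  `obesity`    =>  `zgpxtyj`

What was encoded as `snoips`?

hidden

Shifts by position in mercury: pos 0: m→x (+11), pos 1: e→j (+5), pos 2: r→c (+11), pos 3: c→h (+5) — repeating every 2. It's a Vigenère-style cipher with numeric key [11,5]: position i shifts by key[i mod 2].
Undoing it on snoips: s−11=h, n−5=i, o−11=d, i−5=d, p−11=e, s−5=n.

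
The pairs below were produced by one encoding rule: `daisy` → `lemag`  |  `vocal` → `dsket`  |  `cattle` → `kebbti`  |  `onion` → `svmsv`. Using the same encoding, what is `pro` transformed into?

Two shifts are in play — +4 for a/e/i/o/u, +8 for every other letter.
For pro: p(cons)+8=x, r(cons)+8=z, o(vowel)+4=s.

xzs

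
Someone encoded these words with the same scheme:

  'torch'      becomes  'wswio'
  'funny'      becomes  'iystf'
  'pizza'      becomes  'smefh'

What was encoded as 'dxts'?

atom

The shift increases by 1 at each position, starting from +3: 3, 4, 5, ….
Decoding dxts: d−3=a, x−4=t, t−5=o, s−6=m.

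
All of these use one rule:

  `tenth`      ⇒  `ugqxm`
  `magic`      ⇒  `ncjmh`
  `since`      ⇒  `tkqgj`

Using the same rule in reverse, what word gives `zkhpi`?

yield

The shift increases by 1 at each position, starting from +1: 1, 2, 3, ….
Undoing it on zkhpi: z−1=y, k−2=i, h−3=e, p−4=l, i−5=d.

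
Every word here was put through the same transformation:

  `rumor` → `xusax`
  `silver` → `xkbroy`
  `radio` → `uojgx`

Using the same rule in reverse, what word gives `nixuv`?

The output letters match the input read backwards, each shifted +6: rumor reversed is romur. Two steps: reverse the string, then apply a Caesar shift of +6.
Undoing it on nixuv: shift back: n−6=h, i−6=c, x−6=r, u−6=o, v−6=p → hcrop; then reverse → porch.

porch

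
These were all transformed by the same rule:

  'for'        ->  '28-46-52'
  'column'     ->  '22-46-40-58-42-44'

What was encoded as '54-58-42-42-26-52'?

summer

f(#6)→28 and o(#15)→46: differences scale by 2, so n = 2·pos + 16. With a=1..z=26, the number is 2·pos + 16.
Reversing it on 54-58-42-42-26-52: 54→(54−16)÷2=19=s, 58→(58−16)÷2=21=u, 42→(42−16)÷2=13=m, 42→(42−16)÷2=13=m, 26→(26−16)÷2=5=e, 52→(52−16)÷2=18=r.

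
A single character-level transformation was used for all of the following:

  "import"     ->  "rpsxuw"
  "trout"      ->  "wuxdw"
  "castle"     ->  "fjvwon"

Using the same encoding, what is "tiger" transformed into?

wrjnu

The shift depends on letter class: consonant m→p is +3, but vowel i→r is +9. Two shifts are in play — +9 for a/e/i/o/u, +3 for every other letter.
Applying it to tiger: t(cons)+3=w, i(vowel)+9=r, g(cons)+3=j, e(vowel)+9=n, r(cons)+3=u.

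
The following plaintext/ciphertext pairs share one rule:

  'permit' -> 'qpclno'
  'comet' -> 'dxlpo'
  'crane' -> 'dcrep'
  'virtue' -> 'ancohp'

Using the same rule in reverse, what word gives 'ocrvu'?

p(15)→q(16) and e(4)→p(15) fit y≡19x+17 (mod 26); the inverse of 19 mod 26 is 11. Each letter's alphabet position (a=0..z=25) is mapped through 19·x+17 mod 26 — an affine cipher.
Reversing it on ocrvu: o(14)→11·(14−17)≡19=t; c(2)→11·(2−17)≡17=r; r(17)→11·(17−17)≡0=a; v(21)→11·(21−17)≡18=s; u(20)→11·(20−17)≡7=h (all mod 26).

trash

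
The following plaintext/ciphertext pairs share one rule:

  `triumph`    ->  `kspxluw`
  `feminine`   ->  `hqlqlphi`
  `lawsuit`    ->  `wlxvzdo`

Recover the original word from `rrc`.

Two steps: reverse the string, then apply a Caesar shift of +3.
Reversing it on rrc: shift back: r−3=o, r−3=o, c−3=z → ooz; then reverse → zoo.

zoo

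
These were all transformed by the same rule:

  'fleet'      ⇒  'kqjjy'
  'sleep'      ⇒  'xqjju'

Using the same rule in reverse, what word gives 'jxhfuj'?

Each letter is shifted forward by 5 in the alphabet (a Caesar shift of +5).
Decoding jxhfuj: j−5=e, x−5=s, h−5=c, f−5=a, u−5=p, j−5=e.

escape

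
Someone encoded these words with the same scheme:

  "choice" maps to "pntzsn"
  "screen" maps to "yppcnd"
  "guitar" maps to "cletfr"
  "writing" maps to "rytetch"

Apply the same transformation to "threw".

The word is reversed, then every letter is shifted forward by 11.
Applying it to threw: reverse → werht; then shift: w+11=h, e+11=p, r+11=c, h+11=s, t+11=e.

hpcse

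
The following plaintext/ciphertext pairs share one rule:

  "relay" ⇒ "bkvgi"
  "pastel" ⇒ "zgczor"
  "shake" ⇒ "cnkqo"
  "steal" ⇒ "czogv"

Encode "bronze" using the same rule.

lxytjk

Shifts by position in relay: pos 0: r→b (+10), pos 1: e→k (+6), pos 2: l→v (+10), pos 3: a→g (+6) — repeating every 2. A repeating key of period 2 is used — shifts +10, +6 over and over.
On bronze: b+10=l, r+6=x, o+10=y, n+6=t, z+10=j, e+6=k.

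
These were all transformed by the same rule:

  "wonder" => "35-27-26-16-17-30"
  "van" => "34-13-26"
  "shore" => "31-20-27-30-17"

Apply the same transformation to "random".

30-13-26-16-27-25

Letters become their 1-based position plus 12 (so a→13, b→14, …).
Applying it to random: r=18→30, a=1→13, n=14→26, d=4→16, o=15→27, m=13→25.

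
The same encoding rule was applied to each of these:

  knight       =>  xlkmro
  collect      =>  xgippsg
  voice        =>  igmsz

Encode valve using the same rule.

izpez

The output letters match the input read backwards, each shifted +4: knight reversed is thgink. Read the word backwards and shift each letter +4.
On valve: reverse → evlav; then shift: e+4=i, v+4=z, l+4=p, a+4=e, v+4=z.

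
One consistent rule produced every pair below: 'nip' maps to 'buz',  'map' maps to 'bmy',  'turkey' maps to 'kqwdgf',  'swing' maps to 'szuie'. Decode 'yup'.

dim

The output letters match the input read backwards, each shifted +12: nip reversed is pin. Read the word backwards and shift each letter +12.
Reversing it on yup: shift back: y−12=m, u−12=i, p−12=d → mid; then reverse → dim.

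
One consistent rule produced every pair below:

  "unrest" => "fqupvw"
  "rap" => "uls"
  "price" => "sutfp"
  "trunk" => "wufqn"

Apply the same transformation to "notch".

qzwfk

Vowels shift forward by 11 and consonants shift forward by 3.
For notch: n(cons)+3=q, o(vowel)+11=z, t(cons)+3=w, c(cons)+3=f, h(cons)+3=k.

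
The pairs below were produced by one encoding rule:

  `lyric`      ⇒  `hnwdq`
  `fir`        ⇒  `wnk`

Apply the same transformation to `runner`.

Read the word backwards and shift each letter +5.
On runner: reverse → rennur; then shift: r+5=w, e+5=j, n+5=s, n+5=s, u+5=z, r+5=w.

wjsszw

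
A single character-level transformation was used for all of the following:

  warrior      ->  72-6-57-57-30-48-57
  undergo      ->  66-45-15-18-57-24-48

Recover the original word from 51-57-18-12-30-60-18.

precise

w(#23)→72 and a(#1)→6: differences scale by 3, so n = 3·pos + 3. With a=1..z=26, the number is 3·pos + 3.
Reversing it on 51-57-18-12-30-60-18: 51→(51−3)÷3=16=p, 57→(57−3)÷3=18=r, 18→(18−3)÷3=5=e, 12→(12−3)÷3=3=c, 30→(30−3)÷3=9=i, 60→(60−3)÷3=19=s, 18→(18−3)÷3=5=e.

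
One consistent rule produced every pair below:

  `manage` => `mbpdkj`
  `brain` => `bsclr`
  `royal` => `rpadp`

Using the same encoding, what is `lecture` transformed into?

lfewywk

In manage: m→m is +0, a→b is +1, n→p is +2, a→d is +3 — the shift increases by 1 each position. Each letter shifts forward by its position index (0, 1, 2, …) — the shift grows by one for each successive letter.
For lecture: l+0=l, e+1=f, c+2=e, t+3=w, u+4=y, r+5=w, e+6=k.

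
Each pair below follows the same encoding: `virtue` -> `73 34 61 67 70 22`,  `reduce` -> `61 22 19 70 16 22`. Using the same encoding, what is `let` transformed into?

v(#22)→73 and i(#9)→34: differences scale by 3, so n = 3·pos + 7. The formula is n = 3×(alphabet index, a=1) + 7.
Applying it to let: l=12→43, e=5→22, t=20→67.

43 22 67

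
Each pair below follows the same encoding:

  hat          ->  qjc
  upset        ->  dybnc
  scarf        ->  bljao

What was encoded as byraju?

spiral

Compare letters: h→q is +9, a→j is +9, t→c is +9 — a constant shift. Each letter is shifted forward by 9 in the alphabet (a Caesar shift of +9).
Undoing it on byraju: b−9=s, y−9=p, r−9=i, a−9=r, j−9=a, u−9=l.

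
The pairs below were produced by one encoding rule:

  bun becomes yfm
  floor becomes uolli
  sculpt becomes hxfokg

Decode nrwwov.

This is the alphabet-reversal cipher (Atbash): a becomes z, b becomes y, etc.
Decoding nrwwov: n↔m, r↔i, w↔d, w↔d, o↔l, v↔e.

middle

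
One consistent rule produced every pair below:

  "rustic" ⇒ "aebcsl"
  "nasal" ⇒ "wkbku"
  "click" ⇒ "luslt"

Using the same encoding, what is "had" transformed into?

qkm

The shift depends on letter class: consonant r→a is +9, but vowel u→e is +10. Two shifts are in play — +10 for a/e/i/o/u, +9 for every other letter.
Applying it to had: h(cons)+9=q, a(vowel)+10=k, d(cons)+9=m.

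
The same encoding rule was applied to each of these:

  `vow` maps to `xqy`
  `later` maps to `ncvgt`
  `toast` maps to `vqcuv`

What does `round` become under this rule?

Each letter is shifted forward by 2 in the alphabet (a Caesar shift of +2).
Applying it to round: r+2=t, o+2=q, u+2=w, n+2=p, d+2=f.

tqwpf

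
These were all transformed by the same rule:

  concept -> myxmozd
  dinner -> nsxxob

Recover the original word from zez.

Compare letters: c→m is +10, o→y is +10, n→x is +10 — a constant shift. Every letter moves 10 places later in the alphabet, wrapping around z→a.
Undoing it on zez: z−10=p, e−10=u, z−10=p.

pup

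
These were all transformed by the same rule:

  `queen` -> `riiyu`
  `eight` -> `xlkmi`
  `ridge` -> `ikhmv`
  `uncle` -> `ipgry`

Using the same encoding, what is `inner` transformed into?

The output letters match the input read backwards, each shifted +4: queen reversed is neeuq. Read the word backwards and shift each letter +4.
Applying it to inner: reverse → renni; then shift: r+4=v, e+4=i, n+4=r, n+4=r, i+4=m.

virrm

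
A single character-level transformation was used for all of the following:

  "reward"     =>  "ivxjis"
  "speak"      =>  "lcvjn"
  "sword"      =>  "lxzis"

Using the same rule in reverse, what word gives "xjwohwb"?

wanting

r(17)→i(8) and e(4)→v(21) fit y≡3x+9 (mod 26); the inverse of 3 mod 26 is 9. Each letter's alphabet position (a=0..z=25) is mapped through 3·x+9 mod 26 — an affine cipher.
Undoing it on xjwohwb: x(23)→9·(23−9)≡22=w; j(9)→9·(9−9)≡0=a; w(22)→9·(22−9)≡13=n; o(14)→9·(14−9)≡19=t; h(7)→9·(7−9)≡8=i; w(22)→9·(22−9)≡13=n; b(1)→9·(1−9)≡6=g (all mod 26).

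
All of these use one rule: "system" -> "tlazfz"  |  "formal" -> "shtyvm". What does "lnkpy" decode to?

The word is reversed, then every letter is shifted forward by 7.
Undoing it on lnkpy: shift back: l−7=e, n−7=g, k−7=d, p−7=i, y−7=r → egdir; then reverse → ridge.

ridge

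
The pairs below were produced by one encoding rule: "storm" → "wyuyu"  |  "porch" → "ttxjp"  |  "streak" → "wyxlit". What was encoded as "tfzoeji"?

In storm: s→w is +4, t→y is +5, o→u is +6, r→y is +7 — the shift increases by 1 each position. The shift increases by 1 at each position, starting from +4: 4, 5, 6, ….
Decoding tfzoeji: t−4=p, f−5=a, z−6=t, o−7=h, e−8=w, j−9=a, i−10=y.

pathway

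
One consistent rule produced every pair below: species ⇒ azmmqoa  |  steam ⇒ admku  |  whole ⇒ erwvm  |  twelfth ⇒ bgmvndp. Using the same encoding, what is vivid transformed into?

dsdsl

It's a Vigenère-style cipher with numeric key [8,10]: position i shifts by key[i mod 2].
For vivid: v+8=d, i+10=s, v+8=d, i+10=s, d+8=l.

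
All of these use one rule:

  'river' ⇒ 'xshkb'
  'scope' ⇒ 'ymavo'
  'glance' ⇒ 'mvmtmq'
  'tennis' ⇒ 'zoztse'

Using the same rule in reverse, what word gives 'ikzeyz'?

Shifts by position in river: pos 0: r→x (+6), pos 1: i→s (+10), pos 2: v→h (+12), pos 3: e→k (+6), pos 4: r→b (+10) — repeating every 3. The shifts repeat in a cycle of length 3: positions 0,1,… shift by +6, +10, +12, then the pattern repeats.
Undoing it on ikzeyz: i−6=c, k−10=a, z−12=n, e−6=y, y−10=o, z−12=n.

canyon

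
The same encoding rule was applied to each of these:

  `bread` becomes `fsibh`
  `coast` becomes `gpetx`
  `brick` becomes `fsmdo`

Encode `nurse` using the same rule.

rvvti

It's a Vigenère-style cipher with numeric key [4,1]: position i shifts by key[i mod 2].
For nurse: n+4=r, u+1=v, r+4=v, s+1=t, e+4=i.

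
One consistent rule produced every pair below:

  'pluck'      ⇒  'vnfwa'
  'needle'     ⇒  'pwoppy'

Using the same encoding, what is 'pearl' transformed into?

The output letters match the input read backwards, each shifted +11: pluck reversed is kculp. Two steps: reverse the string, then apply a Caesar shift of +11.
For pearl: reverse → lraep; then shift: l+11=w, r+11=c, a+11=l, e+11=p, p+11=a.

wclpa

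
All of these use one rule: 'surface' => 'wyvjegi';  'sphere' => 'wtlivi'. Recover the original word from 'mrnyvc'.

injury

This is a Caesar cipher with shift 4.
Undoing it on mrnyvc: m−4=i, r−4=n, n−4=j, y−4=u, v−4=r, c−4=y.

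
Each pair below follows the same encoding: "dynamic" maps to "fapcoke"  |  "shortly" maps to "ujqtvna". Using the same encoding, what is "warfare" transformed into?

ycthctg

Every letter moves 2 places later in the alphabet, wrapping around z→a.
For warfare: w+2=y, a+2=c, r+2=t, f+2=h, a+2=c, r+2=t, e+2=g.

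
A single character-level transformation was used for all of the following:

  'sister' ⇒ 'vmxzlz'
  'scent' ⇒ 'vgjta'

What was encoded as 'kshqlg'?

Letter i (0-indexed) is shifted by i+3, so successive shifts are 3, 4, 5, ….
Decoding kshqlg: k−3=h, s−4=o, h−5=c, q−6=k, l−7=e, g−8=y.

hockey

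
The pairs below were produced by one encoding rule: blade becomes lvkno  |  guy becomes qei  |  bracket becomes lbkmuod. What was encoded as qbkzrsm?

graphic

Compare letters: b→l is +10, l→v is +10, a→k is +10 — a constant shift. Each letter is shifted forward by 10 in the alphabet (a Caesar shift of +10).
Undoing it on qbkzrsm: q−10=g, b−10=r, k−10=a, z−10=p, r−10=h, s−10=i, m−10=c.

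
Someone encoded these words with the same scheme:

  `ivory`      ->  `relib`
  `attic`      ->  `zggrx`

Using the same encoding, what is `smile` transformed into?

hnrov

Letters are reflected about the middle of the alphabet (position → 25−position): Atbash.
On smile: s↔h, m↔n, i↔r, l↔o, e↔v.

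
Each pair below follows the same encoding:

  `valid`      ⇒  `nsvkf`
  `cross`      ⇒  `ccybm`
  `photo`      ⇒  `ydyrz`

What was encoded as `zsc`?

sip

The output letters match the input read backwards, each shifted +10: valid reversed is dilav. Read the word backwards and shift each letter +10.
Reversing it on zsc: shift back: z−10=p, s−10=i, c−10=s → pis; then reverse → sip.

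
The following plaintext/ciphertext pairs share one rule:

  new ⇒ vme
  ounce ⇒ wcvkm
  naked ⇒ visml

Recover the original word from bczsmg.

turkey

Compare letters: n→v is +8, e→m is +8, w→e is +8 — a constant shift. It's a constant shift of +8 (ROT8).
Undoing it on bczsmg: b−8=t, c−8=u, z−8=r, s−8=k, m−8=e, g−8=y.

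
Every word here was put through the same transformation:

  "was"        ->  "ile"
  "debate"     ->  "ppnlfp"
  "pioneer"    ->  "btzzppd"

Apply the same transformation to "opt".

zbf

The shift depends on letter class: consonant w→i is +12, but vowel a→l is +11. Vowels shift forward by 11 and consonants shift forward by 12.
Applying it to opt: o(vowel)+11=z, p(cons)+12=b, t(cons)+12=f.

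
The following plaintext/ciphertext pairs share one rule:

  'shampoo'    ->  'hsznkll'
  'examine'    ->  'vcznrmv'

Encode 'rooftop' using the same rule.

illuglk

Each letter is replaced by its mirror in the alphabet: a↔z, b↔y, c↔x, and so on (the Atbash cipher).
For rooftop: r↔i, o↔l, o↔l, f↔u, t↔g, o↔l, p↔k.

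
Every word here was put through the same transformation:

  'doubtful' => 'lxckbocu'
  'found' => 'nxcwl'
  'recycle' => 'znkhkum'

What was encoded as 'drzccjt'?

virtual

A repeating key of period 2 is used — shifts +8, +9 over and over.
Decoding drzccjt: d−8=v, r−9=i, z−8=r, c−9=t, c−8=u, j−9=a, t−8=l.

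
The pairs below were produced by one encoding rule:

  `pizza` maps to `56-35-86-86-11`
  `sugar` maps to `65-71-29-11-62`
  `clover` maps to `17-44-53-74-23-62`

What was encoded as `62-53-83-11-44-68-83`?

With a=1..z=26, the number is 3·pos + 8.
Decoding 62-53-83-11-44-68-83: 62→(62−8)÷3=18=r, 53→(53−8)÷3=15=o, 83→(83−8)÷3=25=y, 11→(11−8)÷3=1=a, 44→(44−8)÷3=12=l, 68→(68−8)÷3=20=t, 83→(83−8)÷3=25=y.

royalty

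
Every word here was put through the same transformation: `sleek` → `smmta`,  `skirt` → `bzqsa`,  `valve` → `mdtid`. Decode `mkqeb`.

The output letters match the input read backwards, each shifted +8: sleek reversed is keels. Read the word backwards and shift each letter +8.
Decoding mkqeb: shift back: m−8=e, k−8=c, q−8=i, e−8=w, b−8=t → eciwt; then reverse → twice.

twice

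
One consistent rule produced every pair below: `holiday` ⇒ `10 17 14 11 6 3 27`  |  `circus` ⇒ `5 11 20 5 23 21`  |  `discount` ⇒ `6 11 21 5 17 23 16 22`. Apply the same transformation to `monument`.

h is letter #8 and maps to 10: an offset of 2. The number is (letter's place in the alphabet, a=1) + 2.
On monument: m=13→15, o=15→17, n=14→16, u=21→23, m=13→15, e=5→7, n=14→16, t=20→22.

15 17 16 23 15 7 16 22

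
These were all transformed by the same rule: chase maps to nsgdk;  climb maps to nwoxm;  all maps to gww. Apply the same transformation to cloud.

nwuao

Two shifts are in play — +6 for a/e/i/o/u, +11 for every other letter.
For cloud: c(cons)+11=n, l(cons)+11=w, o(vowel)+6=u, u(vowel)+6=a, d(cons)+11=o.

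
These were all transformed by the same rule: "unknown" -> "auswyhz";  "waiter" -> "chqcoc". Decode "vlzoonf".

perfect

In unknown: u→a is +6, n→u is +7, k→s is +8, n→w is +9 — the shift increases by 1 each position. Letter i (0-indexed) is shifted by i+6, so successive shifts are 6, 7, 8, ….
Undoing it on vlzoonf: v−6=p, l−7=e, z−8=r, o−9=f, o−10=e, n−11=c, f−12=t.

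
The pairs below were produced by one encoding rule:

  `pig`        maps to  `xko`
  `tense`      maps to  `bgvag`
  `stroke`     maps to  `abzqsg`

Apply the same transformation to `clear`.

ktgcz

The shift depends on letter class: consonant p→x is +8, but vowel i→k is +2. The rule splits by letter class: vowels +2, consonants +8.
Applying it to clear: c(cons)+8=k, l(cons)+8=t, e(vowel)+2=g, a(vowel)+2=c, r(cons)+8=z.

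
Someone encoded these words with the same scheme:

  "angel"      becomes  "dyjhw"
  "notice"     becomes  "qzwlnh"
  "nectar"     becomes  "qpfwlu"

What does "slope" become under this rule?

vwrsp

Shifts by position in angel: pos 0: a→d (+3), pos 1: n→y (+11), pos 2: g→j (+3), pos 3: e→h (+3), pos 4: l→w (+11) — repeating every 3. The shifts repeat in a cycle of length 3: positions 0,1,… shift by +3, +11, +3, then the pattern repeats.
On slope: s+3=v, l+11=w, o+3=r, p+3=s, e+11=p.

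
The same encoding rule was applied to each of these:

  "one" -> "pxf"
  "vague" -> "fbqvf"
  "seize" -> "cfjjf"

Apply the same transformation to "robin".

bpljx

The shift depends on letter class: consonant n→x is +10, but vowel o→p is +1. Vowels shift forward by 1 and consonants shift forward by 10.
For robin: r(cons)+10=b, o(vowel)+1=p, b(cons)+10=l, i(vowel)+1=j, n(cons)+10=x.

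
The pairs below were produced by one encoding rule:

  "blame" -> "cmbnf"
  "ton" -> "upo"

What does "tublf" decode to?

Compare letters: b→c is +1, l→m is +1, a→b is +1 — a constant shift. Each letter is shifted forward by 1 in the alphabet (a Caesar shift of +1).
Reversing it on tublf: t−1=s, u−1=t, b−1=a, l−1=k, f−1=e.

stake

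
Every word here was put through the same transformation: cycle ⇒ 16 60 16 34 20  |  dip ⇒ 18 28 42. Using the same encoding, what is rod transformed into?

46 40 18

c(#3)→16 and y(#25)→60: differences scale by 2, so n = 2·pos + 10. With a=1..z=26, the number is 2·pos + 10.
For rod: r=18→46, o=15→40, d=4→18.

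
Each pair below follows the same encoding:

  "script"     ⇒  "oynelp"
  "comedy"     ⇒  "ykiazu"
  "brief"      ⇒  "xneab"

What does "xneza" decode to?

bride

Compare letters: s→o is +22, c→y is +22, r→n is +22 — a constant shift. Each letter is shifted forward by 22 in the alphabet (a Caesar shift of +22).
Reversing it on xneza: x−22=b, n−22=r, e−22=i, z−22=d, a−22=e.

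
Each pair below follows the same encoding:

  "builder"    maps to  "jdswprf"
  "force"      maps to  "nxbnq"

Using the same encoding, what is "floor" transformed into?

In builder: b→j is +8, u→d is +9, i→s is +10, l→w is +11 — the shift increases by 1 each position. The shift increases by 1 at each position, starting from +8: 8, 9, 10, ….
On floor: f+8=n, l+9=u, o+10=y, o+11=z, r+12=d.

nuyzd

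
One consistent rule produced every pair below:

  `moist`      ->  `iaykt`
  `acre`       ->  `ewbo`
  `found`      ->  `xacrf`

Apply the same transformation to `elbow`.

Each letter's alphabet position (a=0..z=25) is mapped through 9·x+4 mod 26 — an affine cipher.
Applying it to elbow: e(4)→9·4+4≡14=o; l(11)→9·11+4≡25=z; b(1)→9·1+4≡13=n; o(14)→9·14+4≡0=a; w(22)→9·22+4≡20=u (all mod 26).

oznau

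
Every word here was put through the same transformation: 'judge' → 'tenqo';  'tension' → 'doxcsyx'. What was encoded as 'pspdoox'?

fifteen

Compare letters: j→t is +10, u→e is +10, d→n is +10 — a constant shift. This is a Caesar cipher with shift 10.
Reversing it on pspdoox: p−10=f, s−10=i, p−10=f, d−10=t, o−10=e, o−10=e, x−10=n.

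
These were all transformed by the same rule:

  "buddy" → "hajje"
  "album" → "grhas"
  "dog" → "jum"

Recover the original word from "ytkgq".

sneak

It's a constant shift of +6 (ROT6).
Decoding ytkgq: y−6=s, t−6=n, k−6=e, g−6=a, q−6=k.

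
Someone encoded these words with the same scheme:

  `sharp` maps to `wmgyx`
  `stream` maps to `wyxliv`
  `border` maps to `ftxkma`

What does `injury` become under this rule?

In sharp: s→w is +4, h→m is +5, a→g is +6, r→y is +7 — the shift increases by 1 each position. The shift increases by 1 at each position, starting from +4: 4, 5, 6, ….
For injury: i+4=m, n+5=s, j+6=p, u+7=b, r+8=z, y+9=h.

mspbzh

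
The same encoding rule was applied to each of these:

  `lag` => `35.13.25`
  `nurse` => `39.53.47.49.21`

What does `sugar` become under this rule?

49.53.25.13.47

l(#12)→35 and a(#1)→13: differences scale by 2, so n = 2·pos + 11. With a=1..z=26, the number is 2·pos + 11.
On sugar: s=19→49, u=21→53, g=7→25, a=1→13, r=18→47.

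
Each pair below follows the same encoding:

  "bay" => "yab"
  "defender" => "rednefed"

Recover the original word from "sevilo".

The output letters match the input read backwards: bay reversed is yab. It's just the letters in reverse order.
Undoing it on sevilo: then reverse → olives.

olives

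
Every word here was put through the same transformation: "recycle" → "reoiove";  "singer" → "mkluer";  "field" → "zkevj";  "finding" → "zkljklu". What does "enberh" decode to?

expert

r(17)→r(17) and e(4)→e(4) fit y≡21x+24 (mod 26); the inverse of 21 mod 26 is 5. This is an affine cipher: with a=0,…,z=25, each position x becomes (21x+24) mod 26.
Decoding enberh: e(4)→5·(4−24)≡4=e; n(13)→5·(13−24)≡23=x; b(1)→5·(1−24)≡15=p; e(4)→5·(4−24)≡4=e; r(17)→5·(17−24)≡17=r; h(7)→5·(7−24)≡19=t (all mod 26).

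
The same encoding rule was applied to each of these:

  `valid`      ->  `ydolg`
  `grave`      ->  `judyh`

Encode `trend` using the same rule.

Each letter is shifted forward by 3 in the alphabet (a Caesar shift of +3).
On trend: t+3=w, r+3=u, e+3=h, n+3=q, d+3=g.

wuhqg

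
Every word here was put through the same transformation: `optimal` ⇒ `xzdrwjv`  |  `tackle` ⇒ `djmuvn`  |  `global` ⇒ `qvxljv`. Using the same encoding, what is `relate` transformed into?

bnvjdn

The shift depends on letter class: consonant p→z is +10, but vowel o→x is +9. Vowels shift forward by 9 and consonants shift forward by 10.
On relate: r(cons)+10=b, e(vowel)+9=n, l(cons)+10=v, a(vowel)+9=j, t(cons)+10=d, e(vowel)+9=n.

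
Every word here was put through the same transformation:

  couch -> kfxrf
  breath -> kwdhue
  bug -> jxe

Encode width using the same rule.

The output letters match the input read backwards, each shifted +3: couch reversed is hcuoc. The word is reversed, then every letter is shifted forward by 3.
Applying it to width: reverse → htdiw; then shift: h+3=k, t+3=w, d+3=g, i+3=l, w+3=z.

kwglz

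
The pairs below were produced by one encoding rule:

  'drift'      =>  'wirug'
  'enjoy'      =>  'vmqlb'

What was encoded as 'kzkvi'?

paper

This is the alphabet-reversal cipher (Atbash): a becomes z, b becomes y, etc.
Decoding kzkvi: k↔p, z↔a, k↔p, v↔e, i↔r.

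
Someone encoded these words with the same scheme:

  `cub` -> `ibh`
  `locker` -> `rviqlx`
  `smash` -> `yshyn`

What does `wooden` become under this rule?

The shift depends on letter class: consonant c→i is +6, but vowel u→b is +7. The rule splits by letter class: vowels +7, consonants +6.
For wooden: w(cons)+6=c, o(vowel)+7=v, o(vowel)+7=v, d(cons)+6=j, e(vowel)+7=l, n(cons)+6=t.

cvvjlt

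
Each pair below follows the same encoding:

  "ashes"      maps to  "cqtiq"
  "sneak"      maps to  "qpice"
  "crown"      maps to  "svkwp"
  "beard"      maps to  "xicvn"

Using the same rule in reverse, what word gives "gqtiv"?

usher

Treating letters as 0–25, the rule is x ↦ 21x + 2 (mod 26).
Decoding gqtiv: g(6)→5·(6−2)≡20=u; q(16)→5·(16−2)≡18=s; t(19)→5·(19−2)≡7=h; i(8)→5·(8−2)≡4=e; v(21)→5·(21−2)≡17=r (all mod 26).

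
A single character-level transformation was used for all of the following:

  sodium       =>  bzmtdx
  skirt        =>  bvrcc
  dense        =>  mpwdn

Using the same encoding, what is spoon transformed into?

baxzw

Shifts by position in sodium: pos 0: s→b (+9), pos 1: o→z (+11), pos 2: d→m (+9), pos 3: i→t (+11) — repeating every 2. The shifts repeat in a cycle of length 2: positions 0,1,… shift by +9, +11, then the pattern repeats.
On spoon: s+9=b, p+11=a, o+9=x, o+11=z, n+9=w.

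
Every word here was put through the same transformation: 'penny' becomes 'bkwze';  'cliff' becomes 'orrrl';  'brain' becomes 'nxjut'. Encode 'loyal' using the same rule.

xuhmr

It's a Vigenère-style cipher with numeric key [12,6,9]: position i shifts by key[i mod 3].
For loyal: l+12=x, o+6=u, y+9=h, a+12=m, l+6=r.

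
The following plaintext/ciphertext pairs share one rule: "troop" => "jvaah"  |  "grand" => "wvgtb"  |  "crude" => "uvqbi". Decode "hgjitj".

t(19)→j(9) and r(17)→v(21) fit y≡7x+6 (mod 26); the inverse of 7 mod 26 is 15. This is an affine cipher: with a=0,…,z=25, each position x becomes (7x+6) mod 26.
Reversing it on hgjitj: h(7)→15·(7−6)≡15=p; g(6)→15·(6−6)≡0=a; j(9)→15·(9−6)≡19=t; i(8)→15·(8−6)≡4=e; t(19)→15·(19−6)≡13=n; j(9)→15·(9−6)≡19=t (all mod 26).

patent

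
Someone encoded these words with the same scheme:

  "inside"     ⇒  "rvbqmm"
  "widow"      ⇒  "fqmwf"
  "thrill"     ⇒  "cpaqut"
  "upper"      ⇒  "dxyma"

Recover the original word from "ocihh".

fuzzy

Shifts by position in inside: pos 0: i→r (+9), pos 1: n→v (+8), pos 2: s→b (+9), pos 3: i→q (+8) — repeating every 2. It's a Vigenère-style cipher with numeric key [9,8]: position i shifts by key[i mod 2].
Undoing it on ocihh: o−9=f, c−8=u, i−9=z, h−8=z, h−9=y.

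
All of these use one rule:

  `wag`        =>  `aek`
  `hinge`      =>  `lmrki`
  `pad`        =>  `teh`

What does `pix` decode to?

Compare letters: w→a is +4, a→e is +4, g→k is +4 — a constant shift. It's a constant shift of +4 (ROT4).
Decoding pix: p−4=l, i−4=e, x−4=t.

let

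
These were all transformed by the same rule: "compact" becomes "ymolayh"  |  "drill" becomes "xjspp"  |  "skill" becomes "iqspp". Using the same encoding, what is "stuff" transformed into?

c(2)→y(24) and o(14)→m(12) fit y≡25x+0 (mod 26); the inverse of 25 mod 26 is 25. Each letter's alphabet position (a=0..z=25) is mapped through 25·x+0 mod 26 — an affine cipher.
For stuff: s(18)→25·18+0≡8=i; t(19)→25·19+0≡7=h; u(20)→25·20+0≡6=g; f(5)→25·5+0≡21=v; f(5)→25·5+0≡21=v (all mod 26).

ihgvv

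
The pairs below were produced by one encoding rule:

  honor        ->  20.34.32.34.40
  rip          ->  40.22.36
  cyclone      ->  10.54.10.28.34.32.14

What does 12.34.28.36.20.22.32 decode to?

dolphin

With a=1..z=26, the number is 2·pos + 4.
Decoding 12.34.28.36.20.22.32: 12→(12−4)÷2=4=d, 34→(34−4)÷2=15=o, 28→(28−4)÷2=12=l, 36→(36−4)÷2=16=p, 20→(20−4)÷2=8=h, 22→(22−4)÷2=9=i, 32→(32−4)÷2=14=n.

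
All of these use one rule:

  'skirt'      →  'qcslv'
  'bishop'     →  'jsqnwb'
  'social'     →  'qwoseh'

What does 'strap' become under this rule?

s(18)→q(16) and k(10)→c(2) fit y≡5x+4 (mod 26); the inverse of 5 mod 26 is 21. Treating letters as 0–25, the rule is x ↦ 5x + 4 (mod 26).
On strap: s(18)→5·18+4≡16=q; t(19)→5·19+4≡21=v; r(17)→5·17+4≡11=l; a(0)→5·0+4≡4=e; p(15)→5·15+4≡1=b (all mod 26).

qvleb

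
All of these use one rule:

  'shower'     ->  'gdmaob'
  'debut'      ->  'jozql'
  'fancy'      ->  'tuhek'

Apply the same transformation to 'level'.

xovox

This is an affine cipher: with a=0,…,z=25, each position x becomes (5x+20) mod 26.
For level: l(11)→5·11+20≡23=x; e(4)→5·4+20≡14=o; v(21)→5·21+20≡21=v; e(4)→5·4+20≡14=o; l(11)→5·11+20≡23=x (all mod 26).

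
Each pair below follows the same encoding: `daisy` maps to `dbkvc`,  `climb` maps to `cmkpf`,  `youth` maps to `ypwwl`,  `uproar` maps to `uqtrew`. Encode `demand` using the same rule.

dfodri

Letter i (0-indexed) is shifted by i+0, so successive shifts are 0, 1, 2, ….
On demand: d+0=d, e+1=f, m+2=o, a+3=d, n+4=r, d+5=i.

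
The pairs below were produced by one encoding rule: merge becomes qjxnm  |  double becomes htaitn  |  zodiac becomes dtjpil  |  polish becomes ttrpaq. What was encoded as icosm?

exile

The shift increases by 1 at each position, starting from +4: 4, 5, 6, ….
Reversing it on icosm: i−4=e, c−5=x, o−6=i, s−7=l, m−8=e.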